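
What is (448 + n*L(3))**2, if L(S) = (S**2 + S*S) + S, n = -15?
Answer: 17689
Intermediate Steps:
L(S) = S + 2*S**2 (L(S) = (S**2 + S**2) + S = 2*S**2 + S = S + 2*S**2)
(448 + n*L(3))**2 = (448 - 45*(1 + 2*3))**2 = (448 - 45*(1 + 6))**2 = (448 - 45*7)**2 = (448 - 15*21)**2 = (448 - 315)**2 = 133**2 = 17689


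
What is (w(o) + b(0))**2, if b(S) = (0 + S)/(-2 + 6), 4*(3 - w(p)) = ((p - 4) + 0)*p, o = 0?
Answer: 9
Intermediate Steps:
w(p) = 3 - p*(-4 + p)/4 (w(p) = 3 - ((p - 4) + 0)*p/4 = 3 - ((-4 + p) + 0)*p/4 = 3 - (-4 + p)*p/4 = 3 - p*(-4 + p)/4)
b(S) = S/4
(w(o) + b(0))**2 = ((3 + 0 - 1/4*0**2) + (1/4)*0)**2 = ((3 + 0 - 1/4*0) + 0)**2 = ((3 + 0 + 0) + 0)**2 = (3 + 0)**2 = 3**2 = 9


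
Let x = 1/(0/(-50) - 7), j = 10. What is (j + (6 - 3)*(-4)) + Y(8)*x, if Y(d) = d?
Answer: -22/7 ≈ -3.1429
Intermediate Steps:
x = -⅐ (x = 1/(0*(-1/50) - 7) = 1/(0 - 7) = 1/(-7) = -⅐ ≈ -0.14286)
(j + (6 - 3)*(-4)) + Y(8)*x = (10 + (6 - 3)*(-4)) + 8*(-⅐) = (10 + 3*(-4)) - 8/7 = (10 - 12) - 8/7 = -2 - 8/7 = -22/7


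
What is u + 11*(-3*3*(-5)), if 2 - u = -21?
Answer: 518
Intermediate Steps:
u = 23 (u = 2 - 1*(-21) = 2 + 21 = 23)
u + 11*(-3*3*(-5)) = 23 + 11*(-3*3*(-5)) = 23 + 11*(-9*(-5)) = 23 + 11*45 = 23 + 495 = 518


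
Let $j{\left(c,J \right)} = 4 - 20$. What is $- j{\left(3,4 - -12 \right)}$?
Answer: $16$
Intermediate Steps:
$j{\left(c,J \right)} = -16$ ($j{\left(c,J \right)} = 4 - 20 = -16$)
$- j{\left(3,4 - -12 \right)} = \left(-1\right) \left(-16\right) = 16$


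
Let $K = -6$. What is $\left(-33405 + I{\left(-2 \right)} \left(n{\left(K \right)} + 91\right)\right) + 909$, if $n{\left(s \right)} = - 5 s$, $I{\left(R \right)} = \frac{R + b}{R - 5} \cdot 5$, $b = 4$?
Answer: $- \frac{228682}{7} \approx -32669.0$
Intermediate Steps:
$I{\left(R \right)} = \frac{5 \left(4 + R\right)}{-5 + R}$ ($I{\left(R \right)} = \frac{R + 4}{R - 5} \cdot 5 = \frac{4 + R}{-5 + R} 5 = \frac{5 \left(4 + R\right)}{-5 + R}$)
$\left(-33405 + I{\left(-2 \right)} \left(n{\left(K \right)} + 91\right)\right) + 909 = \left(-33405 + \frac{5 \left(4 - 2\right)}{-5 - 2} \left(\left(-5\right) \left(-6\right) + 91\right)\right) + 909 = \left(-33405 + 5 \frac{1}{-7} \cdot 2 \left(30 + 91\right)\right) + 909 = \left(-33405 + 5 \left(- \frac{1}{7}\right) 2 \cdot 121\right) + 909 = \left(-33405 - \frac{1210}{7}\right) + 909 = - \frac{235045}{7} + 909 = - \frac{228682}{7}$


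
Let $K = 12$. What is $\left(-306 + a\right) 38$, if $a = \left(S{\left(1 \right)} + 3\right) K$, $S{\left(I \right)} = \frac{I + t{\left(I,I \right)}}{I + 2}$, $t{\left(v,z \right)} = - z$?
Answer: $-10260$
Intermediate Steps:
$S{\left(I \right)} = 0$ ($S{\left(I \right)} = \frac{I - I}{I + 2} = \frac{0}{2 + I} = 0$)
$a = 36$ ($a = \left(0 + 3\right) 12 = 3 \cdot 12 = 36$)
$\left(-306 + a\right) 38 = \left(-306 + 36\right) 38 = \left(-270\right) 38 = -10260$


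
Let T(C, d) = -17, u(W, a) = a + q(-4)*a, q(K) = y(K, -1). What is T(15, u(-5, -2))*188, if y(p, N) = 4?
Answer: -3196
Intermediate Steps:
q(K) = 4
u(W, a) = 5*a (u(W, a) = a + 4*a = 5*a)
T(15, u(-5, -2))*188 = -17*188 = -3196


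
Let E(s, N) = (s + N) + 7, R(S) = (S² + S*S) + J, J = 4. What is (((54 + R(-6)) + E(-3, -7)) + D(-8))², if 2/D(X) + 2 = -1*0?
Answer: 15876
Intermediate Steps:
R(S) = 4 + 2*S² (R(S) = (S² + S*S) + 4 = (S² + S²) + 4 = 2*S² + 4 = 4 + 2*S²)
D(X) = -1 (D(X) = 2/(-2 - 1*0) = 2/(-2 + 0) = 2/(-2) = 2*(-½) = -1)
E(s, N) = 7 + N + s (E(s, N) = (N + s) + 7 = 7 + N + s)
(((54 + R(-6)) + E(-3, -7)) + D(-8))² = (((54 + (4 + 2*(-6)²)) + (7 - 7 - 3)) - 1)² = (((54 + (4 + 2*36)) - 3) - 1)² = (((54 + (4 + 72)) - 3) - 1)² = (((54 + 76) - 3) - 1)² = ((130 - 3) - 1)² = (127 - 1)² = 126² = 15876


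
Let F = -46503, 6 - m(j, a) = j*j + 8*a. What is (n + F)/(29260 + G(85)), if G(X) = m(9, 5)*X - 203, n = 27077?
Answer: -9713/9641 ≈ -1.0075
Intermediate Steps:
m(j, a) = 6 - j² - 8*a (m(j, a) = 6 - (j*j + 8*a) = 6 - (j² + 8*a) = 6 + (-j² - 8*a) = 6 - j² - 8*a)
G(X) = -203 - 115*X (G(X) = (6 - 1*9² - 8*5)*X - 203 = (6 - 1*81 - 40)*X - 203 = (6 - 81 - 40)*X - 203 = -115*X - 203 = -203 - 115*X)
(n + F)/(29260 + G(85)) = (27077 - 46503)/(29260 + (-203 - 115*85)) = -19426/(29260 + (-203 - 9775)) = -19426/(29260 - 9978) = -19426/19282 = -19426*1/19282 = -9713/9641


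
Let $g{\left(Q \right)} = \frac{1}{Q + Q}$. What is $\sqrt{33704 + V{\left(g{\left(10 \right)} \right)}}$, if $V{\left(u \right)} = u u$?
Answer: $\frac{\sqrt{13481601}}{20} \approx 183.59$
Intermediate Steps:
$g{\left(Q \right)} = \frac{1}{2 Q}$
$V{\left(u \right)} = u^{2}$
$\sqrt{33704 + V{\left(g{\left(10 \right)} \right)}} = \sqrt{33704 + \left(\frac{1}{2 \cdot 10}\right)^{2}} = \sqrt{33704 + \left(\frac{1}{2} \cdot \frac{1}{10}\right)^{2}} = \sqrt{33704 + \left(\frac{1}{20}\right)^{2}} = \sqrt{33704 + \frac{1}{400}} = \sqrt{\frac{13481601}{400}} = \frac{\sqrt{13481601}}{20}$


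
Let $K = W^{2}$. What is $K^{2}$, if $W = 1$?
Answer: $1$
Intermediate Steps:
$K = 1$ ($K = 1^{2} = 1$)
$K^{2} = 1^{2} = 1$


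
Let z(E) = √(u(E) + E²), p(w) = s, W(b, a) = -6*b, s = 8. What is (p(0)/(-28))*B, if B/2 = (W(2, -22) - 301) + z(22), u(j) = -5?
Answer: 1252/7 - 4*√479/7 ≈ 166.35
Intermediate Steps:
p(w) = 8
z(E) = √(-5 + E²)
B = -626 + 2*√479 (B = 2*((-6*2 - 301) + √(-5 + 22²)) = 2*((-12 - 301) + √(-5 + 484)) = 2*(-313 + √479) = -626 + 2*√479 ≈ -582.23)
(p(0)/(-28))*B = (8/(-28))*(-626 + 2*√479) = (8*(-1/28))*(-626 + 2*√479) = -2*(-626 + 2*√479)/7 = 1252/7 - 4*√479/7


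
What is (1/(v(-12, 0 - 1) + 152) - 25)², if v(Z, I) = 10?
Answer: 16394401/26244 ≈ 624.69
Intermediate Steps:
(1/(v(-12, 0 - 1) + 152) - 25)² = (1/(10 + 152) - 25)² = (1/162 - 25)² = (-4049/162)² = 16394401/26244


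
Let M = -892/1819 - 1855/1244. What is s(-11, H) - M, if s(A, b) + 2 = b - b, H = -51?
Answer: -41779/2262836 ≈ -0.018463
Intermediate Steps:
M = -4483893/2262836 (M = -892*1/1819 - 1855*1/1244 = -892/1819 - 1855/1244 = -4483893/2262836 ≈ -1.9815)
s(A, b) = -2 (s(A, b) = -2 + (b - b) = -2 + 0 = -2)
s(-11, H) - M = -2 - 1*(-4483893/2262836) = -2 + 4483893/2262836 = -41779/2262836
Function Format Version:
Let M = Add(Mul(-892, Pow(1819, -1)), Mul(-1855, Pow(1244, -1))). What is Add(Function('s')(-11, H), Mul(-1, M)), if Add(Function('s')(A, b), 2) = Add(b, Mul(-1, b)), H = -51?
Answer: Rational(-41779, 2262836) ≈ -0.018463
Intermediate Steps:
M = Rational(-4483893, 2262836) (M = Add(Mul(-892, Rational(1, 1819)), Mul(-1855, Rational(1, 1244))) = Add(Rational(-892, 1819), Rational(-1855, 1244)) = Rational(-4483893, 2262836) ≈ -1.9815)
Function('s')(A, b) = -2 (Function('s')(A, b) = Add(-2, Add(b, Mul(-1, b))) = Add(-2, 0) = -2)
Add(Function('s')(-11, H), Mul(-1, M)) = Add(-2, Mul(-1, Rational(-4483893, 2262836))) = Add(-2, Rational(4483893, 2262836)) = Rational(-41779, 2262836)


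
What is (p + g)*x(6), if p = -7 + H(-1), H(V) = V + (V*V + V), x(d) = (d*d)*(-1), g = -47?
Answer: 1980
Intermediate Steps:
x(d) = -d**2 (x(d) = d**2*(-1) = -d**2)
H(V) = V**2 + 2*V (H(V) = V + (V**2 + V) = V + (V + V**2) = V**2 + 2*V)
p = -8 (p = -7 - (2 - 1) = -7 - 1*1 = -7 - 1 = -8)
(p + g)*x(6) = (-8 - 47)*(-1*6**2) = -(-55)*36 = -55*(-36) = 1980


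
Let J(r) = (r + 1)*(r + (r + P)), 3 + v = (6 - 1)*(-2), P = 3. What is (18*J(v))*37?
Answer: 183816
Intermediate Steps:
v = -13 (v = -3 + (6 - 1)*(-2) = -3 + 5*(-2) = -3 - 10 = -13)
J(r) = (1 + r)*(3 + 2*r) (J(r) = (r + 1)*(r + (r + 3)) = (1 + r)*(r + (3 + r)) = (1 + r)*(3 + 2*r))
(18*J(v))*37 = (18*(3 + 2*(-13)² + 5*(-13)))*37 = (18*(3 + 2*169 - 65))*37 = (18*(3 + 338 - 65))*37 = (18*276)*37 = 4968*37 = 183816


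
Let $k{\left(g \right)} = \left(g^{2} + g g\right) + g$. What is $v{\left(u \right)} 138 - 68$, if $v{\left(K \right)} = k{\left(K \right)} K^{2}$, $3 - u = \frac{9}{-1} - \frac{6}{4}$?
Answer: $9506821$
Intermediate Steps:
$u = \frac{27}{2}$ ($u = 3 - \left(\frac{9}{-1} - \frac{6}{4}\right) = 3 - \left(9 \left(-1\right) - \frac{3}{2}\right) = 3 - \left(-9 - \frac{3}{2}\right) = 3 - - \frac{21}{2} = 3 + \frac{21}{2} = \frac{27}{2} \approx 13.5$)
$k{\left(g \right)} = g + 2 g^{2}$ ($k{\left(g \right)} = \left(g^{2} + g^{2}\right) + g = 2 g^{2} + g = g + 2 g^{2}$)
$v{\left(K \right)} = K^{3} \left(1 + 2 K\right)$ ($v{\left(K \right)} = K \left(1 + 2 K\right) K^{2} = K^{3} \left(1 + 2 K\right)$)
$v{\left(u \right)} 138 - 68 = \left(\frac{27}{2}\right)^{3} \left(1 + 2 \cdot \frac{27}{2}\right) 138 - 68 = \frac{19683 \left(1 + 27\right)}{8} \cdot 138 - 68 = \frac{19683}{8} \cdot 28 \cdot 138 - 68 = \frac{137781}{2} \cdot 138 - 68 = 9506889 - 68 = 9506821$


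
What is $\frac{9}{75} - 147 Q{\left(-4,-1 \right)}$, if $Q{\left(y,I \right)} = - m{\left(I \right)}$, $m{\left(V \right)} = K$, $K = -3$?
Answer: $- \frac{11022}{25} \approx -440.88$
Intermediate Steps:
$m{\left(V \right)} = -3$
$Q{\left(y,I \right)} = 3$ ($Q{\left(y,I \right)} = \left(-1\right) \left(-3\right) = 3$)
$\frac{9}{75} - 147 Q{\left(-4,-1 \right)} = \frac{9}{75} - 441 = 9 \cdot \frac{1}{75} - 441 = \frac{3}{25} - 441 = - \frac{11022}{25}$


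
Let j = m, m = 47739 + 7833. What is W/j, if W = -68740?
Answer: -17185/13893 ≈ -1.2370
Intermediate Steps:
m = 55572
j = 55572
W/j = -68740/55572 = -68740*1/55572 = -17185/13893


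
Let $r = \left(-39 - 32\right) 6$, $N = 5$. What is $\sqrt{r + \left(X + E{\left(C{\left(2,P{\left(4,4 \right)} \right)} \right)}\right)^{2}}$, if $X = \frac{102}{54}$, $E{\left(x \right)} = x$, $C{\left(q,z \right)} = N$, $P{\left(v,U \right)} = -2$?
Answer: $\frac{i \sqrt{30662}}{9} \approx 19.456 i$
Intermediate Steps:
$C{\left(q,z \right)} = 5$
$X = \frac{17}{9}$ ($X = 102 \cdot \frac{1}{54} = \frac{17}{9} \approx 1.8889$)
$r = -426$ ($r = \left(-71\right) 6 = -426$)
$\sqrt{r + \left(X + E{\left(C{\left(2,P{\left(4,4 \right)} \right)} \right)}\right)^{2}} = \sqrt{-426 + \left(\frac{17}{9} + 5\right)^{2}} = \sqrt{-426 + \left(\frac{62}{9}\right)^{2}} = \sqrt{-426 + \frac{3844}{81}} = \sqrt{- \frac{30662}{81}} = \frac{i \sqrt{30662}}{9}$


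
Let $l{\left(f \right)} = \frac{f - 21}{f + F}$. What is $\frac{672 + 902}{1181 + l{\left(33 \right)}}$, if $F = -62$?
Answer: $\frac{45646}{34237} \approx 1.3332$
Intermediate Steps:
$l{\left(f \right)} = \frac{-21 + f}{-62 + f}$ ($l{\left(f \right)} = \frac{f - 21}{f - 62} = \frac{-21 + f}{-62 + f}$)
$\frac{672 + 902}{1181 + l{\left(33 \right)}} = \frac{672 + 902}{1181 + \frac{-21 + 33}{-62 + 33}} = \frac{1574}{1181 + \frac{1}{-29} \cdot 12} = \frac{1574}{1181 - \frac{12}{29}} = \frac{1574}{\frac{34237}{29}} = 1574 \cdot \frac{29}{34237} = \frac{45646}{34237}$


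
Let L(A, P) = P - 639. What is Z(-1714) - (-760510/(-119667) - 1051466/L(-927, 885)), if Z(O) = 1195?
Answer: 26802867392/4906347 ≈ 5462.9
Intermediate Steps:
L(A, P) = -639 + P
Z(-1714) - (-760510/(-119667) - 1051466/L(-927, 885)) = 1195 - (-760510/(-119667) - 1051466/(-639 + 885)) = 1195 - (-760510*(-1/119667) - 1051466/246) = 1195 - (760510/119667 - 1051466*1/246) = 1195 - (760510/119667 - 525733/123) = 1195 - 1*(-20939782727/4906347) = 1195 + 20939782727/4906347 = 26802867392/4906347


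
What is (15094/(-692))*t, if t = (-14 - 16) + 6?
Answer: 90564/173 ≈ 523.49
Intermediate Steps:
t = -24 (t = -30 + 6 = -24)
(15094/(-692))*t = (15094/(-692))*(-24) = (15094*(-1/692))*(-24) = -7547/346*(-24) = 90564/173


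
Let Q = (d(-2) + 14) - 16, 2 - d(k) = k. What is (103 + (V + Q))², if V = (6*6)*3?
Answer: 45369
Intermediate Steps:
d(k) = 2 - k
Q = 2 (Q = ((2 - 1*(-2)) + 14) - 16 = ((2 + 2) + 14) - 16 = (4 + 14) - 16 = 18 - 16 = 2)
V = 108 (V = 36*3 = 108)
(103 + (V + Q))² = (103 + (108 + 2))² = (103 + 110)² = 213² = 45369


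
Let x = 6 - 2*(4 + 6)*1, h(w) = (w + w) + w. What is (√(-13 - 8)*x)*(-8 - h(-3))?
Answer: -14*I*√21 ≈ -64.156*I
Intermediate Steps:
h(w) = 3*w (h(w) = 2*w + w = 3*w)
x = -14 (x = 6 - 2*10*1 = 6 - 20*1 = 6 - 20 = -14)
(√(-13 - 8)*x)*(-8 - h(-3)) = (√(-13 - 8)*(-14))*(-8 - 3*(-3)) = (√(-21)*(-14))*(-8 - 1*(-9)) = ((I*√21)*(-14))*(-8 + 9) = -14*I*√21*1 = -14*I*√21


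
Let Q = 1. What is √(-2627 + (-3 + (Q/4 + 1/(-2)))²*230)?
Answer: I*√3162/4 ≈ 14.058*I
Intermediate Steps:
√(-2627 + (-3 + (Q/4 + 1/(-2)))²*230) = √(-2627 + (-3 + (1/4 + 1/(-2)))²*230) = √(-2627 + (-3 + (1*(¼) + 1*(-½)))²*230) = √(-2627 + (-3 + (¼ - ½))²*230) = √(-2627 + (-3 - ¼)²*230) = √(-2627 + (-13/4)²*230) = √(-2627 + (169/16)*230) = √(-2627 + 19435/8) = √(-1581/8) = I*√3162/4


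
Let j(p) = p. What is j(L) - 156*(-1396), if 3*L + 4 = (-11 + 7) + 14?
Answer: 217778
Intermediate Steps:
L = 2 (L = -4/3 + ((-11 + 7) + 14)/3 = -4/3 + (-4 + 14)/3 = -4/3 + (1/3)*10 = -4/3 + 10/3 = 2)
j(L) - 156*(-1396) = 2 - 156*(-1396) = 2 + 217776 = 217778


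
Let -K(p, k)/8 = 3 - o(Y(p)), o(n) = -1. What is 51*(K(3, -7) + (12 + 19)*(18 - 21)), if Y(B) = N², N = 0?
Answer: -6375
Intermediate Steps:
Y(B) = 0 (Y(B) = 0² = 0)
K(p, k) = -32 (K(p, k) = -8*(3 - 1*(-1)) = -8*(3 + 1) = -8*4 = -32)
51*(K(3, -7) + (12 + 19)*(18 - 21)) = 51*(-32 + (12 + 19)*(18 - 21)) = 51*(-32 + 31*(-3)) = 51*(-32 - 93) = 51*(-125) = -6375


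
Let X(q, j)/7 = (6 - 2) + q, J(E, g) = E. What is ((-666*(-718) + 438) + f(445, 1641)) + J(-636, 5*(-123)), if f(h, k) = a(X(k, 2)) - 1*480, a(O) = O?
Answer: 489025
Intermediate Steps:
X(q, j) = 28 + 7*q (X(q, j) = 7*((6 - 2) + q) = 7*(4 + q) = 28 + 7*q)
f(h, k) = -452 + 7*k (f(h, k) = (28 + 7*k) - 1*480 = (28 + 7*k) - 480 = -452 + 7*k)
((-666*(-718) + 438) + f(445, 1641)) + J(-636, 5*(-123)) = ((-666*(-718) + 438) + (-452 + 7*1641)) - 636 = ((478188 + 438) + (-452 + 11487)) - 636 = (478626 + 11035) - 636 = 489661 - 636 = 489025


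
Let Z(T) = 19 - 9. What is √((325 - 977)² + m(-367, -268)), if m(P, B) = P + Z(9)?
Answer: √424747 ≈ 651.73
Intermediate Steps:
Z(T) = 10
m(P, B) = 10 + P (m(P, B) = P + 10 = 10 + P)
√((325 - 977)² + m(-367, -268)) = √((325 - 977)² + (10 - 367)) = √((-652)² - 357) = √(425104 - 357) = √424747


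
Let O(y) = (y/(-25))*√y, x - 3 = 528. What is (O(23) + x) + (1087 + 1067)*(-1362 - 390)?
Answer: -3773277 - 23*√23/25 ≈ -3.7733e+6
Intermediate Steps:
x = 531 (x = 3 + 528 = 531)
O(y) = -y^(3/2)/25 (O(y) = (y*(-1/25))*√y = (-y/25)*√y = -y^(3/2)/25)
(O(23) + x) + (1087 + 1067)*(-1362 - 390) = (-23*√23/25 + 531) + (1087 + 1067)*(-1362 - 390) = (-23*√23/25 + 531) + 2154*(-1752) = (-23*√23/25 + 531) - 3773808 = (531 - 23*√23/25) - 3773808 = -3773277 - 23*√23/25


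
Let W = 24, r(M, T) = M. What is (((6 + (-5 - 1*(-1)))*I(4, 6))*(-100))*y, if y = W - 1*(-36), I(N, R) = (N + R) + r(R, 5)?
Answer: -192000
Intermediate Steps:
I(N, R) = N + 2*R (I(N, R) = (N + R) + R = N + 2*R)
y = 60 (y = 24 - 1*(-36) = 24 + 36 = 60)
(((6 + (-5 - 1*(-1)))*I(4, 6))*(-100))*y = (((6 + (-5 - 1*(-1)))*(4 + 2*6))*(-100))*60 = (((6 + (-5 + 1))*(4 + 12))*(-100))*60 = (((6 - 4)*16)*(-100))*60 = ((2*16)*(-100))*60 = (32*(-100))*60 = -3200*60 = -192000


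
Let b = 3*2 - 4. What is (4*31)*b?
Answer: 248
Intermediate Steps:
b = 2 (b = 6 - 4 = 2)
(4*31)*b = (4*31)*2 = 124*2 = 248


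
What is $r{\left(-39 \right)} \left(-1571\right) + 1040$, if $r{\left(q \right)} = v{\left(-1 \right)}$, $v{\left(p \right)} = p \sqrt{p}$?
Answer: $1040 + 1571 i \approx 1040.0 + 1571.0 i$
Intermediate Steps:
$v{\left(p \right)} = p^{\frac{3}{2}}$
$r{\left(q \right)} = - i$ ($r{\left(q \right)} = \left(-1\right)^{\frac{3}{2}} = - i$)
$r{\left(-39 \right)} \left(-1571\right) + 1040 = - i \left(-1571\right) + 1040 = 1571 i + 1040 = 1040 + 1571 i$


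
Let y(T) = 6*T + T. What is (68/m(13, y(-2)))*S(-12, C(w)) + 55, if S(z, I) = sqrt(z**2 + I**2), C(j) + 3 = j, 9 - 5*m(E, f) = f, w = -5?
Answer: 55 + 1360*sqrt(13)/23 ≈ 268.20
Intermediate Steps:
y(T) = 7*T
m(E, f) = 9/5 - f/5
C(j) = -3 + j
S(z, I) = sqrt(I**2 + z**2)
(68/m(13, y(-2)))*S(-12, C(w)) + 55 = (68/(9/5 - 7*(-2)/5))*sqrt((-3 - 5)**2 + (-12)**2) + 55 = (68/(9/5 - 1/5*(-14)))*sqrt((-8)**2 + 144) + 55 = (68/(9/5 + 14/5))*sqrt(64 + 144) + 55 = (68/(23/5))*sqrt(208) + 55 = (68*(5/23))*(4*sqrt(13)) + 55 = 340*(4*sqrt(13))/23 + 55 = 1360*sqrt(13)/23 + 55 = 55 + 1360*sqrt(13)/23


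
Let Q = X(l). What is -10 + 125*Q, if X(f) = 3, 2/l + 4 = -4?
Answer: 365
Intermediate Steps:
l = -1/4 (l = 2/(-4 - 4) = 2/(-8) = 2*(-1/8) = -1/4 ≈ -0.25000)
Q = 3
-10 + 125*Q = -10 + 125*3 = -10 + 375 = 365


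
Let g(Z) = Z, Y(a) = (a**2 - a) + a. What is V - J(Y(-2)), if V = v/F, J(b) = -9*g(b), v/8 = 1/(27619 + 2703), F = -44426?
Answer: 12123766546/336771293 ≈ 36.000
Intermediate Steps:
Y(a) = a**2
v = 4/15161 (v = 8/(27619 + 2703) = 8/30322 = 8*(1/30322) = 4/15161 ≈ 0.00026383)
J(b) = -9*b
V = -2/336771293 (V = (4/15161)/(-44426) = (4/15161)*(-1/44426) = -2/336771293 ≈ -5.9387e-9)
V - J(Y(-2)) = -2/336771293 - (-9)*(-2)**2 = -2/336771293 - (-9)*4 = -2/336771293 - 1*(-36) = -2/336771293 + 36 = 12123766546/336771293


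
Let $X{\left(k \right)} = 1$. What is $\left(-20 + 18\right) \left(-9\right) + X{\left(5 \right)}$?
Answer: $19$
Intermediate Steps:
$\left(-20 + 18\right) \left(-9\right) + X{\left(5 \right)} = \left(-20 + 18\right) \left(-9\right) + 1 = \left(-2\right) \left(-9\right) + 1 = 18 + 1 = 19$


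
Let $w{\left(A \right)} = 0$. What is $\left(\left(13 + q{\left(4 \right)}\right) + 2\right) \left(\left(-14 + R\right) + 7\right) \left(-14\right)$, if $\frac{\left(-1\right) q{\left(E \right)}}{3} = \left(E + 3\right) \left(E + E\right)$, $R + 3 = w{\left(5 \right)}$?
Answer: $-21420$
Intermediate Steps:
$R = -3$ ($R = -3 + 0 = -3$)
$q{\left(E \right)} = - 6 E \left(3 + E\right)$ ($q{\left(E \right)} = - 3 \left(E + 3\right) \left(E + E\right) = - 3 \left(3 + E\right) 2 E = - 3 \cdot 2 E \left(3 + E\right) = - 6 E \left(3 + E\right)$)
$\left(\left(13 + q{\left(4 \right)}\right) + 2\right) \left(\left(-14 + R\right) + 7\right) \left(-14\right) = \left(\left(13 - 24 \left(3 + 4\right)\right) + 2\right) \left(\left(-14 - 3\right) + 7\right) \left(-14\right) = \left(\left(13 - 24 \cdot 7\right) + 2\right) \left(-17 + 7\right) \left(-14\right) = \left(\left(13 - 168\right) + 2\right) \left(-10\right) \left(-14\right) = \left(-155 + 2\right) \left(-10\right) \left(-14\right) = \left(-153\right) \left(-10\right) \left(-14\right) = 1530 \left(-14\right) = -21420$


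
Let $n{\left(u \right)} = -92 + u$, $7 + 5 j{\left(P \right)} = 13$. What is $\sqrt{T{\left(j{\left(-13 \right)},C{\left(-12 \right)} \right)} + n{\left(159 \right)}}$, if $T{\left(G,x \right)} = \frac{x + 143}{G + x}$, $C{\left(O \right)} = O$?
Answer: $\frac{\sqrt{17778}}{18} \approx 7.4075$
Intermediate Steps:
$j{\left(P \right)} = \frac{6}{5}$ ($j{\left(P \right)} = - \frac{7}{5} + \frac{1}{5} \cdot 13 = - \frac{7}{5} + \frac{13}{5} = \frac{6}{5}$)
$T{\left(G,x \right)} = \frac{143 + x}{G + x}$
$\sqrt{T{\left(j{\left(-13 \right)},C{\left(-12 \right)} \right)} + n{\left(159 \right)}} = \sqrt{\frac{143 - 12}{\frac{6}{5} - 12} + \left(-92 + 159\right)} = \sqrt{\frac{1}{- \frac{54}{5}} \cdot 131 + 67} = \sqrt{\left(- \frac{5}{54}\right) 131 + 67} = \sqrt{- \frac{655}{54} + 67} = \sqrt{\frac{2963}{54}} = \frac{\sqrt{17778}}{18}$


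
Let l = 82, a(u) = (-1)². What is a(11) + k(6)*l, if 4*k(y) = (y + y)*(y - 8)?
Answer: -491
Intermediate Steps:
a(u) = 1
k(y) = y*(-8 + y)/2 (k(y) = ((y + y)*(y - 8))/4 = ((2*y)*(-8 + y))/4 = (2*y*(-8 + y))/4 = y*(-8 + y)/2)
a(11) + k(6)*l = 1 + ((½)*6*(-8 + 6))*82 = 1 + ((½)*6*(-2))*82 = 1 - 6*82 = 1 - 492 = -491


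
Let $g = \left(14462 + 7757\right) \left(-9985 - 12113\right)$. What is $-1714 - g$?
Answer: $490993748$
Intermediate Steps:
$g = -490995462$ ($g = 22219 \left(-22098\right) = -490995462$)
$-1714 - g = -1714 - -490995462 = -1714 + 490995462 = 490993748$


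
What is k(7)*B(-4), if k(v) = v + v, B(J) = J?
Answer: -56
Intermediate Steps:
k(v) = 2*v
k(7)*B(-4) = (2*7)*(-4) = 14*(-4) = -56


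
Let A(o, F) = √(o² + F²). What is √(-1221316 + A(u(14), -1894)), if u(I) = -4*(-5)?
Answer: √(-1221316 + 2*√896909) ≈ 1104.3*I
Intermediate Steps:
u(I) = 20
A(o, F) = √(F² + o²)
√(-1221316 + A(u(14), -1894)) = √(-1221316 + √((-1894)² + 20²)) = √(-1221316 + √(3587236 + 400)) = √(-1221316 + √3587636) = √(-1221316 + 2*√896909)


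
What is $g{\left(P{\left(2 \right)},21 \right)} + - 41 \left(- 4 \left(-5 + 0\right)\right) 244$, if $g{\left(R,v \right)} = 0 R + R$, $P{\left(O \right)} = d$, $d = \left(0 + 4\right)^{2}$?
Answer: $-200064$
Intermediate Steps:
$d = 16$ ($d = 4^{2} = 16$)
$P{\left(O \right)} = 16$
$g{\left(R,v \right)} = R$ ($g{\left(R,v \right)} = 0 + R = R$)
$g{\left(P{\left(2 \right)},21 \right)} + - 41 \left(- 4 \left(-5 + 0\right)\right) 244 = 16 + - 41 \left(- 4 \left(-5 + 0\right)\right) 244 = 16 + - 41 \left(\left(-4\right) \left(-5\right)\right) 244 = 16 + \left(-41\right) 20 \cdot 244 = 16 - 200080 = -200064$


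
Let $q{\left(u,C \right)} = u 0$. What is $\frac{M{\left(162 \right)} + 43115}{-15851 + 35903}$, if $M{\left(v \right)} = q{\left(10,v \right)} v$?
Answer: $\frac{43115}{20052} \approx 2.1502$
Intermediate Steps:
$q{\left(u,C \right)} = 0$
$M{\left(v \right)} = 0$ ($M{\left(v \right)} = 0 v = 0$)
$\frac{M{\left(162 \right)} + 43115}{-15851 + 35903} = \frac{0 + 43115}{-15851 + 35903} = \frac{43115}{20052}$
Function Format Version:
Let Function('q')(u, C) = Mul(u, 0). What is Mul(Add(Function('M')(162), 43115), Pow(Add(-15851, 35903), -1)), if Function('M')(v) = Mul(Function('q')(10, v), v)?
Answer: Rational(43115, 20052) ≈ 2.1502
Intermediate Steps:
Function('q')(u, C) = 0
Function('M')(v) = 0 (Function('M')(v) = Mul(0, v) = 0)
Mul(Add(Function('M')(162), 43115), Pow(Add(-15851, 35903), -1)) = Mul(Add(0, 43115), Pow(Add(-15851, 35903), -1)) = Mul(43115, Pow(20052, -1)) = Mul(43115, Rational(1, 20052)) = Rational(43115, 20052)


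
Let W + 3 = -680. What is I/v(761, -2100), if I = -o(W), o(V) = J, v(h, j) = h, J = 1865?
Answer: -1865/761 ≈ -2.4507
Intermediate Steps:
W = -683 (W = -3 - 680 = -683)
o(V) = 1865
I = -1865 (I = -1*1865 = -1865)
I/v(761, -2100) = -1865/761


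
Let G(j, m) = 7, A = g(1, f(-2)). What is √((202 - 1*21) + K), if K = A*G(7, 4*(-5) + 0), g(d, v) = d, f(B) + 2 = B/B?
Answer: 2*√47 ≈ 13.711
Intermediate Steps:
f(B) = -1 (f(B) = -2 + B/B = -2 + 1 = -1)
A = 1
K = 7 (K = 1*7 = 7)
√((202 - 1*21) + K) = √((202 - 1*21) + 7) = √((202 - 21) + 7) = √(181 + 7) = √188 = 2*√47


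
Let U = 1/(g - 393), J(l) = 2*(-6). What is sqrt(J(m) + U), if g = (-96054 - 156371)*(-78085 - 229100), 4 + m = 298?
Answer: I*sqrt(4509475159641428671041)/19385293308 ≈ 3.4641*I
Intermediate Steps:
m = 294 (m = -4 + 298 = 294)
J(l) = -12
g = 77541173625 (g = -252425*(-307185) = 77541173625)
U = 1/77541173232 (U = 1/(77541173625 - 393) = 1/77541173232 ≈ 1.2896e-11)
sqrt(J(m) + U) = sqrt(-12 + 1/77541173232) = sqrt(-930494078783/77541173232) = I*sqrt(4509475159641428671041)/19385293308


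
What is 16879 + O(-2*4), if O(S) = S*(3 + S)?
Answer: 16919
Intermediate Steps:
16879 + O(-2*4) = 16879 + (-2*4)*(3 - 2*4) = 16879 - 8*(3 - 8) = 16879 - 8*(-5) = 16879 + 40 = 16919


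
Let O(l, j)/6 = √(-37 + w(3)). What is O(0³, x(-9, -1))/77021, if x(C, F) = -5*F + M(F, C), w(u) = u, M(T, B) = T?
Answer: 6*I*√34/77021 ≈ 0.00045424*I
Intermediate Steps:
x(C, F) = -4*F (x(C, F) = -5*F + F = -4*F)
O(l, j) = 6*I*√34 (O(l, j) = 6*√(-37 + 3) = 6*√(-34) = 6*(I*√34) = 6*I*√34)
O(0³, x(-9, -1))/77021 = (6*I*√34)/77021 = (6*I*√34)*(1/77021) = 6*I*√34/77021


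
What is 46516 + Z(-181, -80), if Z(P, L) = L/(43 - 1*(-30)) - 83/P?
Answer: 614607487/13213 ≈ 46515.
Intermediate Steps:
Z(P, L) = -83/P + L/73 (Z(P, L) = L/(43 + 30) - 83/P = L/73 - 83/P = -83/P + L/73)
46516 + Z(-181, -80) = 46516 + (-83/(-181) + (1/73)*(-80)) = 46516 + (-83*(-1/181) - 80/73) = 46516 + (83/181 - 80/73) = 46516 - 8421/13213 = 614607487/13213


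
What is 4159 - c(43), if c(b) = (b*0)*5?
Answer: 4159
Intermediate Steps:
c(b) = 0 (c(b) = 0*5 = 0)
4159 - c(43) = 4159 - 1*0 = 4159 + 0 = 4159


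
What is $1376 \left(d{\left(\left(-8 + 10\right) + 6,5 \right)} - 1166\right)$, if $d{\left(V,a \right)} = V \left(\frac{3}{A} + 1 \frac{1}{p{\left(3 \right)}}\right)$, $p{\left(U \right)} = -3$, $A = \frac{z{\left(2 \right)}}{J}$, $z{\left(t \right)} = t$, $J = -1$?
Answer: $- \frac{4873792}{3} \approx -1.6246 \cdot 10^{6}$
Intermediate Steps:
$A = -2$ ($A = \frac{2}{-1} = 2 \left(-1\right) = -2$)
$d{\left(V,a \right)} = - \frac{11 V}{6}$ ($d{\left(V,a \right)} = V \left(\frac{3}{-2} + 1 \frac{1}{-3}\right) = V \left(3 \left(- \frac{1}{2}\right) + 1 \left(- \frac{1}{3}\right)\right) = V \left(- \frac{3}{2} - \frac{1}{3}\right) = V \left(- \frac{11}{6}\right) = - \frac{11 V}{6}$)
$1376 \left(d{\left(\left(-8 + 10\right) + 6,5 \right)} - 1166\right) = 1376 \left(- \frac{11 \left(\left(-8 + 10\right) + 6\right)}{6} - 1166\right) = 1376 \left(- \frac{11 \left(2 + 6\right)}{6} - 1166\right) = 1376 \left(\left(- \frac{11}{6}\right) 8 - 1166\right) = 1376 \left(- \frac{44}{3} - 1166\right) = 1376 \left(- \frac{3542}{3}\right) = - \frac{4873792}{3}$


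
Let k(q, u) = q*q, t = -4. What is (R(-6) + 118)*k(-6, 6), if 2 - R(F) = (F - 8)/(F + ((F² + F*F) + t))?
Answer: 134172/31 ≈ 4328.1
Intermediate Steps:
k(q, u) = q²
R(F) = 2 - (-8 + F)/(-4 + F + 2*F²) (R(F) = 2 - (F - 8)/(F + ((F² + F*F) - 4)) = 2 - (-8 + F)/(F + ((F² + F²) - 4)) = 2 - (-8 + F)/(F + (2*F² - 4)) = 2 - (-8 + F)/(F + (-4 + 2*F²)) = 2 - (-8 + F)/(-4 + F + 2*F²))
(R(-6) + 118)*k(-6, 6) = (-6*(1 + 4*(-6))/(-4 - 6 + 2*(-6)²) + 118)*(-6)² = (-6*(1 - 24)/(-4 - 6 + 2*36) + 118)*36 = (-6*(-23)/(-4 - 6 + 72) + 118)*36 = (-6*(-23)/62 + 118)*36 = (-6*1/62*(-23) + 118)*36 = (69/31 + 118)*36 = (3727/31)*36 = 134172/31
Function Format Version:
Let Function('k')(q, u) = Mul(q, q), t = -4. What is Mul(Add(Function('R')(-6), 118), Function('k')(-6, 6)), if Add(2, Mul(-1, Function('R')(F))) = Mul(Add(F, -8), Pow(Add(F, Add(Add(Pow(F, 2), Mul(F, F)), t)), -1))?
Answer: Rational(134172, 31) ≈ 4328.1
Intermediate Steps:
Function('k')(q, u) = Pow(q, 2)
Function('R')(F) = Add(2, Mul(-1, Pow(Add(-4, F, Mul(2, Pow(F, 2))), -1), Add(-8, F))) (Function('R')(F) = Add(2, Mul(-1, Mul(Add(F, -8), Pow(Add(F, Add(Add(Pow(F, 2), Mul(F, F)), -4)), -1)))) = Add(2, Mul(-1, Mul(Add(-8, F), Pow(Add(F, Add(Add(Pow(F, 2), Pow(F, 2)), -4)), -1)))) = Add(2, Mul(-1, Mul(Add(-8, F), Pow(Add(F, Add(Mul(2, Pow(F, 2)), -4)), -1)))) = Add(2, Mul(-1, Mul(Add(-8, F), Pow(Add(F, Add(-4, Mul(2, Pow(F, 2)))), -1)))) = Add(2, Mul(-1, Mul(Add(-8, F), Pow(Add(-4, F, Mul(2, Pow(F, 2))), -1)))) = Add(2, Mul(-1, Mul(Pow(Add(-4, F, Mul(2, Pow(F, 2))), -1), Add(-8, F)))) = Add(2, Mul(-1, Pow(Add(-4, F, Mul(2, Pow(F, 2))), -1), Add(-8, F))))
Mul(Add(Function('R')(-6), 118), Function('k')(-6, 6)) = Mul(Add(Mul(-6, Pow(Add(-4, -6, Mul(2, Pow(-6, 2))), -1), Add(1, Mul(4, -6))), 118), Pow(-6, 2)) = Mul(Add(Mul(-6, Pow(Add(-4, -6, Mul(2, 36)), -1), Add(1, -24)), 118), 36) = Mul(Add(Mul(-6, Pow(Add(-4, -6, 72), -1), -23), 118), 36) = Mul(Add(Mul(-6, Pow(62, -1), -23), 118), 36) = Mul(Add(Mul(-6, Rational(1, 62), -23), 118), 36) = Mul(Add(Rational(69, 31), 118), 36) = Mul(Rational(3727, 31), 36) = Rational(134172, 31)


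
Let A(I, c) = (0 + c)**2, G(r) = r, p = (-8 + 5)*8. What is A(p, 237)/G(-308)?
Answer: -56169/308 ≈ -182.37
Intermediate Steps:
p = -24 (p = -3*8 = -24)
A(I, c) = c**2
A(p, 237)/G(-308) = 237**2/(-308) = 56169*(-1/308) = -56169/308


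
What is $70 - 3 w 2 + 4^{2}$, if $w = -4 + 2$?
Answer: $856$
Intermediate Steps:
$w = -2$
$70 - 3 w 2 + 4^{2} = 70 \left(-3\right) \left(-2\right) 2 + 4^{2} = 70 \cdot 6 \cdot 2 + 16 = 70 \cdot 12 + 16 = 840 + 16 = 856$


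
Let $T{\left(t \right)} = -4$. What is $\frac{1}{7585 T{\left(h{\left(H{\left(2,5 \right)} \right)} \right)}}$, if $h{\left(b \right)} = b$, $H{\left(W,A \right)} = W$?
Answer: $- \frac{1}{30340} \approx -3.296 \cdot 10^{-5}$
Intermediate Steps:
$\frac{1}{7585 T{\left(h{\left(H{\left(2,5 \right)} \right)} \right)}} = \frac{1}{7585 \left(-4\right)} = \frac{1}{7585} \left(- \frac{1}{4}\right) = - \frac{1}{30340}$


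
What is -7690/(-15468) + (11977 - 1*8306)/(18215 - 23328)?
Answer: -8732029/39543942 ≈ -0.22082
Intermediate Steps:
-7690/(-15468) + (11977 - 1*8306)/(18215 - 23328) = -7690*(-1/15468) + (11977 - 8306)/(-5113) = 3845/7734 + 3671*(-1/5113) = 3845/7734 - 3671/5113 = -8732029/39543942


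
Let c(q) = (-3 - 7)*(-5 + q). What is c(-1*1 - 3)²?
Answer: 8100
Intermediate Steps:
c(q) = 50 - 10*q (c(q) = -10*(-5 + q) = 50 - 10*q)
c(-1*1 - 3)² = (50 - 10*(-1*1 - 3))² = (50 - 10*(-1 - 3))² = (50 - 10*(-4))² = (50 + 40)² = 90² = 8100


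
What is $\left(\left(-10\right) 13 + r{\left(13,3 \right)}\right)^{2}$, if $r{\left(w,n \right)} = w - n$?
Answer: $14400$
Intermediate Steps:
$\left(\left(-10\right) 13 + r{\left(13,3 \right)}\right)^{2} = \left(\left(-10\right) 13 + \left(13 - 3\right)\right)^{2} = \left(-130 + \left(13 - 3\right)\right)^{2} = \left(-130 + 10\right)^{2} = \left(-120\right)^{2} = 14400$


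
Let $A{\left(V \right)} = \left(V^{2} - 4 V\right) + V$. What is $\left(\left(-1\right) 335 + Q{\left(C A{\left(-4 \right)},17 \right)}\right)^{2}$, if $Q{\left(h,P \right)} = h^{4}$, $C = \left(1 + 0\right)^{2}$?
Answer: $377390291041$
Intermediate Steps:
$C = 1$ ($C = 1^{2} = 1$)
$A{\left(V \right)} = V^{2} - 3 V$
$\left(\left(-1\right) 335 + Q{\left(C A{\left(-4 \right)},17 \right)}\right)^{2} = \left(\left(-1\right) 335 + \left(1 \left(- 4 \left(-3 - 4\right)\right)\right)^{4}\right)^{2} = \left(-335 + \left(1 \left(\left(-4\right) \left(-7\right)\right)\right)^{4}\right)^{2} = \left(-335 + \left(1 \cdot 28\right)^{4}\right)^{2} = \left(-335 + 28^{4}\right)^{2} = \left(-335 + 614656\right)^{2} = 614321^{2} = 377390291041$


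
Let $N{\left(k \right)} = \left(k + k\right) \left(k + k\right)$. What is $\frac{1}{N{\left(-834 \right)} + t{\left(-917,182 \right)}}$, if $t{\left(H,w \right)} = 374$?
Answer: $\frac{1}{2782598} \approx 3.5938 \cdot 10^{-7}$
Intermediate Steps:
$N{\left(k \right)} = 4 k^{2}$ ($N{\left(k \right)} = 2 k 2 k = 4 k^{2}$)
$\frac{1}{N{\left(-834 \right)} + t{\left(-917,182 \right)}} = \frac{1}{4 \left(-834\right)^{2} + 374} = \frac{1}{4 \cdot 695556 + 374} = \frac{1}{2782224 + 374} = \frac{1}{2782598}$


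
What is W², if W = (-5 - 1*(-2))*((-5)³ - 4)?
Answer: 149769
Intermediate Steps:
W = 387 (W = (-5 + 2)*(-125 - 4) = -3*(-129) = 387)
W² = 387² = 149769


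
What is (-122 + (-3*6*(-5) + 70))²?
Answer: 1444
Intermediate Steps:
(-122 + (-3*6*(-5) + 70))² = (-122 + (-18*(-5) + 70))² = (-122 + (90 + 70))² = (-122 + 160)² = 38² = 1444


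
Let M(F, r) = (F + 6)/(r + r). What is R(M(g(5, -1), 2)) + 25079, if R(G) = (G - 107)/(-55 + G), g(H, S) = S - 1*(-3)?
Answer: 1329292/53 ≈ 25081.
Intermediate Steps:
g(H, S) = 3 + S (g(H, S) = S + 3 = 3 + S)
M(F, r) = (6 + F)/(2*r) (M(F, r) = (6 + F)/((2*r)) = (6 + F)*(1/(2*r)) = (6 + F)/(2*r))
R(G) = (-107 + G)/(-55 + G)
R(M(g(5, -1), 2)) + 25079 = (-107 + (½)*(6 + (3 - 1))/2)/(-55 + (½)*(6 + (3 - 1))/2) + 25079 = (-107 + (½)*(½)*(6 + 2))/(-55 + (½)*(½)*(6 + 2)) + 25079 = (-107 + (½)*(½)*8)/(-55 + (½)*(½)*8) + 25079 = (-107 + 2)/(-55 + 2) + 25079 = -105/(-53) + 25079 = -1/53*(-105) + 25079 = 105/53 + 25079 = 1329292/53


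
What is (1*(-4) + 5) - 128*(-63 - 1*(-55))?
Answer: 1025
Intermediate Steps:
(1*(-4) + 5) - 128*(-63 - 1*(-55)) = (-4 + 5) - 128*(-63 + 55) = 1 - 128*(-8) = 1 + 1024 = 1025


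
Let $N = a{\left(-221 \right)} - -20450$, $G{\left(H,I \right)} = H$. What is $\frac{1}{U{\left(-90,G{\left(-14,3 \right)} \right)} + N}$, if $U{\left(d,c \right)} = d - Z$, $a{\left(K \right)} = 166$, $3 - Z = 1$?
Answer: $\frac{1}{20524} \approx 4.8723 \cdot 10^{-5}$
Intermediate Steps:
$Z = 2$ ($Z = 3 - 1 = 2$)
$N = 20616$ ($N = 166 - -20450 = 166 + 20450 = 20616$)
$U{\left(d,c \right)} = -2 + d$ ($U{\left(d,c \right)} = d - 2 = -2 + d$)
$\frac{1}{U{\left(-90,G{\left(-14,3 \right)} \right)} + N} = \frac{1}{\left(-2 - 90\right) + 20616} = \frac{1}{-92 + 20616} = \frac{1}{20524}$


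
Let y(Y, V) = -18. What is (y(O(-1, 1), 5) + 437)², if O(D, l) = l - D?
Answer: 175561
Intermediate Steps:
(y(O(-1, 1), 5) + 437)² = (-18 + 437)² = 419² = 175561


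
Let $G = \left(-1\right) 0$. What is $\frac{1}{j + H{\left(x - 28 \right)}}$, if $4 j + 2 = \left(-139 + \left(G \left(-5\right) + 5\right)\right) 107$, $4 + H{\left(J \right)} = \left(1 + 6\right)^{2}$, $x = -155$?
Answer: $- \frac{1}{3540} \approx -0.00028249$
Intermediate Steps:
$G = 0$
$H{\left(J \right)} = 45$ ($H{\left(J \right)} = -4 + \left(1 + 6\right)^{2} = -4 + 7^{2} = -4 + 49 = 45$)
$j = -3585$ ($j = - \frac{1}{2} + \frac{\left(-139 + \left(0 \left(-5\right) + 5\right)\right) 107}{4} = - \frac{1}{2} + \frac{\left(-139 + \left(0 + 5\right)\right) 107}{4} = - \frac{1}{2} + \frac{\left(-139 + 5\right) 107}{4} = - \frac{1}{2} + \frac{\left(-134\right) 107}{4} = - \frac{1}{2} + \frac{1}{4} \left(-14338\right) = - \frac{1}{2} - \frac{7169}{2} = -3585$)
$\frac{1}{j + H{\left(x - 28 \right)}} = \frac{1}{-3585 + 45} = \frac{1}{-3540} = - \frac{1}{3540}$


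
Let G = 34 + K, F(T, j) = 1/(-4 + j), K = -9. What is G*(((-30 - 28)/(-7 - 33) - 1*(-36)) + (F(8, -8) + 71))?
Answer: 16255/6 ≈ 2709.2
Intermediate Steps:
G = 25 (G = 34 - 9 = 25)
G*(((-30 - 28)/(-7 - 33) - 1*(-36)) + (F(8, -8) + 71)) = 25*(((-30 - 28)/(-7 - 33) - 1*(-36)) + (1/(-4 - 8) + 71)) = 25*((-58/(-40) + 36) + (1/(-12) + 71)) = 25*((-58*(-1/40) + 36) + (-1/12 + 71)) = 25*((29/20 + 36) + 851/12) = 25*(749/20 + 851/12) = 25*(3251/30) = 16255/6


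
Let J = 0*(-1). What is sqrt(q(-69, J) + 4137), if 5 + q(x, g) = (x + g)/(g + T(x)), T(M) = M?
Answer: sqrt(4133) ≈ 64.288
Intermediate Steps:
J = 0
q(x, g) = -4 (q(x, g) = -5 + (x + g)/(g + x) = -5 + (g + x)/(g + x) = -5 + 1 = -4)
sqrt(q(-69, J) + 4137) = sqrt(-4 + 4137) = sqrt(4133)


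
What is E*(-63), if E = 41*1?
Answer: -2583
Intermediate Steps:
E = 41
E*(-63) = 41*(-63) = -2583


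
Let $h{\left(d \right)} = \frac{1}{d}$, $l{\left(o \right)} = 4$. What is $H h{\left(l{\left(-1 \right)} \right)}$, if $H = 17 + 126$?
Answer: $\frac{143}{4} \approx 35.75$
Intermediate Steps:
$H = 143$
$H h{\left(l{\left(-1 \right)} \right)} = \frac{143}{4}$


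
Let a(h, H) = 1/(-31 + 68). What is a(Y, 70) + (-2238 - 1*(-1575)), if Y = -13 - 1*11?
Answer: -24530/37 ≈ -662.97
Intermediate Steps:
Y = -24 (Y = -13 - 11 = -24)
a(h, H) = 1/37
a(Y, 70) + (-2238 - 1*(-1575)) = 1/37 + (-2238 - 1*(-1575)) = 1/37 + (-2238 + 1575) = 1/37 - 663 = -24530/37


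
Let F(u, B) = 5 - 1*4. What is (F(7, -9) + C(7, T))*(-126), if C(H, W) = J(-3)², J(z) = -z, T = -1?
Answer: -1260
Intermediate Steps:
C(H, W) = 9 (C(H, W) = (-1*(-3))² = 3² = 9)
F(u, B) = 1 (F(u, B) = 5 - 4 = 1)
(F(7, -9) + C(7, T))*(-126) = (1 + 9)*(-126) = 10*(-126) = -1260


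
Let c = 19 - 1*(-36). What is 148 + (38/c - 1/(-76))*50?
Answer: 76579/418 ≈ 183.20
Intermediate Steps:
c = 55 (c = 19 + 36 = 55)
148 + (38/c - 1/(-76))*50 = 148 + (38/55 - 1/(-76))*50 = 148 + (38*(1/55) - 1*(-1/76))*50 = 148 + (38/55 + 1/76)*50 = 148 + (2943/4180)*50 = 148 + 14715/418 = 76579/418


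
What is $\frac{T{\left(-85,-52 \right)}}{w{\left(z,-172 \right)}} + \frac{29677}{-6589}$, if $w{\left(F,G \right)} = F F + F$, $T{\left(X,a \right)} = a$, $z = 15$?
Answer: $- \frac{1866277}{395340} \approx -4.7207$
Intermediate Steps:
$w{\left(F,G \right)} = F + F^{2}$ ($w{\left(F,G \right)} = F^{2} + F = F + F^{2}$)
$\frac{T{\left(-85,-52 \right)}}{w{\left(z,-172 \right)}} + \frac{29677}{-6589} = - \frac{52}{15 \left(1 + 15\right)} + \frac{29677}{-6589} = - \frac{52}{15 \cdot 16} + 29677 \left(- \frac{1}{6589}\right) = - \frac{52}{240} - \frac{29677}{6589} = \left(-52\right) \frac{1}{240} - \frac{29677}{6589} = - \frac{13}{60} - \frac{29677}{6589} = - \frac{1866277}{395340}$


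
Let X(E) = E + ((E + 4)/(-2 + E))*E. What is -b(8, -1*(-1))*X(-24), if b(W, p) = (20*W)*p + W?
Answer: 92736/13 ≈ 7133.5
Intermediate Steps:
b(W, p) = W + 20*W*p (b(W, p) = 20*W*p + W = W + 20*W*p)
X(E) = E + E*(4 + E)/(-2 + E) (X(E) = E + ((4 + E)/(-2 + E))*E = E + E*(4 + E)/(-2 + E))
-b(8, -1*(-1))*X(-24) = -8*(1 + 20*(-1*(-1)))*2*(-24)*(1 - 24)/(-2 - 24) = -8*(1 + 20*1)*2*(-24)*(-23)/(-26) = -8*(1 + 20)*2*(-24)*(-1/26)*(-23) = -8*21*(-552)/13 = -168*(-552)/13 = -1*(-92736/13) = 92736/13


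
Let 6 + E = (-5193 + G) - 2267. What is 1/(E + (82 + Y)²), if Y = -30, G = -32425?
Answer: -1/37187 ≈ -2.6891e-5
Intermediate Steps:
E = -39891 (E = -6 + ((-5193 - 32425) - 2267) = -6 + (-37618 - 2267) = -6 - 39885 = -39891)
1/(E + (82 + Y)²) = 1/(-39891 + (82 - 30)²) = 1/(-39891 + 52²) = 1/(-39891 + 2704) = 1/(-37187) = -1/37187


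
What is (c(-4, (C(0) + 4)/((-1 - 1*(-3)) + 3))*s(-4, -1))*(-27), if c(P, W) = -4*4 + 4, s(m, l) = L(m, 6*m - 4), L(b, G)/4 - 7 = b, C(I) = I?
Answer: 3888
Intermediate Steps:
L(b, G) = 28 + 4*b
s(m, l) = 28 + 4*m
c(P, W) = -12 (c(P, W) = -16 + 4 = -12)
(c(-4, (C(0) + 4)/((-1 - 1*(-3)) + 3))*s(-4, -1))*(-27) = -12*(28 + 4*(-4))*(-27) = -12*(28 - 16)*(-27) = -12*12*(-27) = -144*(-27) = 3888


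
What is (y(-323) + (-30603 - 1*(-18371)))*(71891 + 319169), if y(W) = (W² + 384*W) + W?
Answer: -12614813480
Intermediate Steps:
y(W) = W² + 385*W
(y(-323) + (-30603 - 1*(-18371)))*(71891 + 319169) = (-323*(385 - 323) + (-30603 - 1*(-18371)))*(71891 + 319169) = (-323*62 + (-30603 + 18371))*391060 = (-20026 - 12232)*391060 = -32258*391060 = -12614813480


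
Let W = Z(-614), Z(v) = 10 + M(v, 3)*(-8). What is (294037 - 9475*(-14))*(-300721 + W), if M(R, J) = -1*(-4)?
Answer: -128323128441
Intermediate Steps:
M(R, J) = 4
Z(v) = -22 (Z(v) = 10 + 4*(-8) = 10 - 32 = -22)
W = -22
(294037 - 9475*(-14))*(-300721 + W) = (294037 - 9475*(-14))*(-300721 - 22) = (294037 + 132650)*(-300743) = 426687*(-300743) = -128323128441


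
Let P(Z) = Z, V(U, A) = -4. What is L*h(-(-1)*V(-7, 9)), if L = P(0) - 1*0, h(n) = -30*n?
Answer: 0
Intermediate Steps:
L = 0 (L = 0 - 1*0 = 0 + 0 = 0)
L*h(-(-1)*V(-7, 9)) = 0*(-(-30)*(-1*(-4))) = 0*(-(-30)*4) = 0*(-30*(-4)) = 0*120 = 0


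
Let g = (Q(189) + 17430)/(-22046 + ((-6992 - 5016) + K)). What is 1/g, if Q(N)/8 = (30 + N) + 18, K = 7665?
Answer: -26389/19326 ≈ -1.3655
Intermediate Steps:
Q(N) = 384 + 8*N (Q(N) = 8*((30 + N) + 18) = 8*(48 + N) = 384 + 8*N)
g = -19326/26389 (g = ((384 + 8*189) + 17430)/(-22046 + ((-6992 - 5016) + 7665)) = ((384 + 1512) + 17430)/(-22046 + (-12008 + 7665)) = (1896 + 17430)/(-22046 - 4343) = 19326/(-26389) = 19326*(-1/26389) = -19326/26389 ≈ -0.73235)
1/g = 1/(-19326/26389) = -26389/19326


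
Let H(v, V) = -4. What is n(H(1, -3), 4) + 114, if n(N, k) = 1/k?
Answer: 457/4 ≈ 114.25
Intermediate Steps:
n(H(1, -3), 4) + 114 = 1/4 + 114 = ¼ + 114 = 457/4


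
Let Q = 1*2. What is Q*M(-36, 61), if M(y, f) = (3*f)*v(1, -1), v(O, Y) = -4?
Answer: -1464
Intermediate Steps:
M(y, f) = -12*f (M(y, f) = (3*f)*(-4) = -12*f)
Q = 2
Q*M(-36, 61) = 2*(-12*61) = 2*(-732) = -1464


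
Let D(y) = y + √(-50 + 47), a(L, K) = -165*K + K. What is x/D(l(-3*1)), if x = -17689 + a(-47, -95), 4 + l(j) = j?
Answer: 14763/52 + 2109*I*√3/52 ≈ 283.9 + 70.248*I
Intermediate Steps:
a(L, K) = -164*K
l(j) = -4 + j
D(y) = y + I*√3 (D(y) = y + √(-3) = y + I*√3)
x = -2109 (x = -17689 - 164*(-95) = -17689 + 15580 = -2109)
x/D(l(-3*1)) = -2109/((-4 - 3*1) + I*√3) = -2109/((-4 - 3) + I*√3) = -2109/(-7 + I*√3)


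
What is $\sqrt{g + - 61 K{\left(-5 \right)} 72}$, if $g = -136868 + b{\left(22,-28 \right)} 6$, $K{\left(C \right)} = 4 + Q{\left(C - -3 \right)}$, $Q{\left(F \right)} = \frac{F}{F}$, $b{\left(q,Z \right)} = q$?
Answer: $2 i \sqrt{39674} \approx 398.37 i$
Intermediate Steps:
$Q{\left(F \right)} = 1$
$K{\left(C \right)} = 5$ ($K{\left(C \right)} = 4 + 1 = 5$)
$g = -136736$ ($g = -136868 + 22 \cdot 6 = -136868 + 132 = -136736$)
$\sqrt{g + - 61 K{\left(-5 \right)} 72} = \sqrt{-136736 + \left(-61\right) 5 \cdot 72} = \sqrt{-136736 - 21960} = \sqrt{-158696} = 2 i \sqrt{39674}$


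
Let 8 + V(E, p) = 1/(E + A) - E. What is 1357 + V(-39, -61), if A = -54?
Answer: 129083/93 ≈ 1388.0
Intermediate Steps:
V(E, p) = -8 + 1/(-54 + E) - E (V(E, p) = -8 + (1/(E - 54) - E) = -8 + (1/(-54 + E) - E) = -8 + 1/(-54 + E) - E)
1357 + V(-39, -61) = 1357 + (433 - 1*(-39)² + 46*(-39))/(-54 - 39) = 1357 + (433 - 1*1521 - 1794)/(-93) = 1357 - (433 - 1521 - 1794)/93 = 1357 - 1/93*(-2882) = 1357 + 2882/93 = 129083/93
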